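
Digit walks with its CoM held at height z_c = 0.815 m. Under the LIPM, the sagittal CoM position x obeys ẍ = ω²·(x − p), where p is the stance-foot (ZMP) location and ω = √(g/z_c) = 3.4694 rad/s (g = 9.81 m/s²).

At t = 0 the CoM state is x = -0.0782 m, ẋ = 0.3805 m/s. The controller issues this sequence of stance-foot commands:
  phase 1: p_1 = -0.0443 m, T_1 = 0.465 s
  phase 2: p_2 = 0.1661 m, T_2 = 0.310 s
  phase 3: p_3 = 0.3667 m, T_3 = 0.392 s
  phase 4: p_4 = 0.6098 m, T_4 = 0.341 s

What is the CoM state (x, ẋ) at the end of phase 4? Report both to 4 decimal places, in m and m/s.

phase 1: p=-0.0443, T=0.465, ωT=1.613271, cosh=2.609219, sinh=2.409984; start (x,ẋ)=(-0.078200, 0.380500) → end (x,ẋ)=(0.131558, 0.709363)
phase 2: p=0.1661, T=0.310, ωT=1.075514, cosh=1.636311, sinh=1.295188; start (x,ẋ)=(0.131558, 0.709363) → end (x,ẋ)=(0.374396, 1.005523)
phase 3: p=0.3667, T=0.392, ωT=1.360005, cosh=2.076436, sinh=1.819776; start (x,ẋ)=(0.374396, 1.005523) → end (x,ẋ)=(0.910100, 2.136495)
phase 4: p=0.6098, T=0.341, ωT=1.183065, cosh=1.785352, sinh=1.479014; start (x,ẋ)=(0.910100, 2.136495) → end (x,ẋ)=(2.056733, 5.355319)

x = 2.0567, ẋ = 5.3553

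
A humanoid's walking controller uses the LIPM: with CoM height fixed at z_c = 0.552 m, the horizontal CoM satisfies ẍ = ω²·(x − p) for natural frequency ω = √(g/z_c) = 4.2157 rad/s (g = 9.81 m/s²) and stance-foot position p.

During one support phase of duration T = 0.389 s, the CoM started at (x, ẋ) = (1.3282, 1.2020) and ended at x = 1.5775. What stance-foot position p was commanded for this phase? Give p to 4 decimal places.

ωT = 4.2157·0.389 = 1.639907; cosh(ωT) = 2.674345, sinh(ωT) = 2.480347
x(T) = p + (x₀−p)·cosh(ωT) + (ẋ₀/ω)·sinh(ωT) ⇒ p·(1 − cosh) = x(T) − x₀·cosh − (ẋ₀/ω)·sinh
numerator   = 1.5775 − (1.3282)·2.674345 − (1.2020/4.2157)·2.480347 = -2.681773
denominator = 1 − 2.674345 = -1.674345
p = -2.681773 / -1.674345 = 1.6017

p = 1.6017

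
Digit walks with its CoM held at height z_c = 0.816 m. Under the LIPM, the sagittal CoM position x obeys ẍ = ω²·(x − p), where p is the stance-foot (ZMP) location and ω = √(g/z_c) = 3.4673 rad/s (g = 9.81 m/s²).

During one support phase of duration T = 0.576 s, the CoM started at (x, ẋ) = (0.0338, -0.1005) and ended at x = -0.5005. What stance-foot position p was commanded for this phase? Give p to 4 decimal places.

ωT = 3.4673·0.576 = 1.997165; cosh(ωT) = 3.751928, sinh(ωT) = 3.616208
x(T) = p + (x₀−p)·cosh(ωT) + (ẋ₀/ω)·sinh(ωT) ⇒ p·(1 − cosh) = x(T) − x₀·cosh − (ẋ₀/ω)·sinh
numerator   = -0.5005 − (0.0338)·3.751928 − (-0.1005/3.4673)·3.616208 = -0.522499
denominator = 1 − 3.751928 = -2.751928
p = -0.522499 / -2.751928 = 0.1899

p = 0.1899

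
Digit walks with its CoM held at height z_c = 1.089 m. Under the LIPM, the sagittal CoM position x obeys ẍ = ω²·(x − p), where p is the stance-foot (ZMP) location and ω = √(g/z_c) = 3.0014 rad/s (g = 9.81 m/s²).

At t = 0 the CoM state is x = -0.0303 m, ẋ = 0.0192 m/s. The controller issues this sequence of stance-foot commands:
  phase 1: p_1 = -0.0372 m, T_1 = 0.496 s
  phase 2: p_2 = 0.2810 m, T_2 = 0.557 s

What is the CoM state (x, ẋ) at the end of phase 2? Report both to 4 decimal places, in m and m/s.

phase 1: p=-0.0372, T=0.496, ωT=1.488694, cosh=2.328487, sinh=2.102820; start (x,ẋ)=(-0.030300, 0.019200) → end (x,ẋ)=(-0.007682, 0.088256)
phase 2: p=0.2810, T=0.557, ωT=1.671780, cosh=2.754772, sinh=2.566859; start (x,ẋ)=(-0.007682, 0.088256) → end (x,ẋ)=(-0.438774, -1.980929)

x = -0.4388, ẋ = -1.9809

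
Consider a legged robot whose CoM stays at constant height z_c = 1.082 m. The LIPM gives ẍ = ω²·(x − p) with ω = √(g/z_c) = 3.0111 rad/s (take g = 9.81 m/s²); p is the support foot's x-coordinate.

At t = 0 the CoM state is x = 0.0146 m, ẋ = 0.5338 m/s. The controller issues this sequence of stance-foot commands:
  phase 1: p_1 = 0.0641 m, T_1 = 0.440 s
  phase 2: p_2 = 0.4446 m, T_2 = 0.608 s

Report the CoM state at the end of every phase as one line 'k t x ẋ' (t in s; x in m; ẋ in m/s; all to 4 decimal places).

phase 1: p=0.0641, T=0.440, ωT=1.324884, cosh=2.013791, sinh=1.747958; start (x,ẋ)=(0.014600, 0.533800) → end (x,ẋ)=(0.274291, 0.814430)
phase 2: p=0.4446, T=0.608, ωT=1.830749, cosh=3.199425, sinh=3.039131; start (x,ẋ)=(0.274291, 0.814430) → end (x,ẋ)=(0.721720, 1.047185)

1 0.4400 0.2743 0.8144
2 1.0480 0.7217 1.0472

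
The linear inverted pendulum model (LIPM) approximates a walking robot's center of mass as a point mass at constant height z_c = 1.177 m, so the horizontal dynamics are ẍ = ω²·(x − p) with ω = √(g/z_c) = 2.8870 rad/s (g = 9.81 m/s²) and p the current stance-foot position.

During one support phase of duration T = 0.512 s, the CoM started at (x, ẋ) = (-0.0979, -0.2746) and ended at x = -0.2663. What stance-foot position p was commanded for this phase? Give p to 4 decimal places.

ωT = 2.8870·0.512 = 1.478144; cosh(ωT) = 2.306430, sinh(ωT) = 2.078370
x(T) = p + (x₀−p)·cosh(ωT) + (ẋ₀/ω)·sinh(ωT) ⇒ p·(1 − cosh) = x(T) − x₀·cosh − (ẋ₀/ω)·sinh
numerator   = -0.2663 − (-0.0979)·2.306430 − (-0.2746/2.8870)·2.078370 = 0.157186
denominator = 1 − 2.306430 = -1.306430
p = 0.157186 / -1.306430 = -0.1203

p = -0.1203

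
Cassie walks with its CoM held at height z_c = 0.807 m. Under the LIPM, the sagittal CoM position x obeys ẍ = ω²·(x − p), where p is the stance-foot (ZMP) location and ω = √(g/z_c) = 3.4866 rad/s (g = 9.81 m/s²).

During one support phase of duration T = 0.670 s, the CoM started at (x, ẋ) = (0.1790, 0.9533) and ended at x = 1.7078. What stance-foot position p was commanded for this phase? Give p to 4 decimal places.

p = 0.1486

ωT = 3.4866·0.670 = 2.336022; cosh(ωT) = 5.218367, sinh(ωT) = 5.121655
x(T) = p + (x₀−p)·cosh(ωT) + (ẋ₀/ω)·sinh(ωT) ⇒ p·(1 − cosh) = x(T) − x₀·cosh − (ẋ₀/ω)·sinh
numerator   = 1.7078 − (0.1790)·5.218367 − (0.9533/3.4866)·5.121655 = -0.626642
denominator = 1 − 5.218367 = -4.218367
p = -0.626642 / -4.218367 = 0.1486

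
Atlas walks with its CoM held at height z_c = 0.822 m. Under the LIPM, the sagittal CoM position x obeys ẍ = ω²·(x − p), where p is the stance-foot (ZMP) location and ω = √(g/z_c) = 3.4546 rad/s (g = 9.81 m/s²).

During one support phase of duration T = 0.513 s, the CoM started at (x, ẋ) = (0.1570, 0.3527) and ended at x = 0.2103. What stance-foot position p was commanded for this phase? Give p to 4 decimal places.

ωT = 3.4546·0.513 = 1.772210; cosh(ωT) = 3.026899, sinh(ωT) = 2.856942
x(T) = p + (x₀−p)·cosh(ωT) + (ẋ₀/ω)·sinh(ωT) ⇒ p·(1 − cosh) = x(T) − x₀·cosh − (ẋ₀/ω)·sinh
numerator   = 0.2103 − (0.1570)·3.026899 − (0.3527/3.4546)·2.856942 = -0.556605
denominator = 1 − 3.026899 = -2.026899
p = -0.556605 / -2.026899 = 0.2746

p = 0.2746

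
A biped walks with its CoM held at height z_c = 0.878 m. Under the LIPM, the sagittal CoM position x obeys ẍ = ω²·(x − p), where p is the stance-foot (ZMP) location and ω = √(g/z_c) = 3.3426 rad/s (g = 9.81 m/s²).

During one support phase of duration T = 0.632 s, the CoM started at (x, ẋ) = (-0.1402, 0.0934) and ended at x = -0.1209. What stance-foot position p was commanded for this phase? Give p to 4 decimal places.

ωT = 3.3426·0.632 = 2.112523; cosh(ωT) = 4.195006, sinh(ωT) = 4.074074
x(T) = p + (x₀−p)·cosh(ωT) + (ẋ₀/ω)·sinh(ωT) ⇒ p·(1 − cosh) = x(T) − x₀·cosh − (ẋ₀/ω)·sinh
numerator   = -0.1209 − (-0.1402)·4.195006 − (0.0934/3.3426)·4.074074 = 0.353401
denominator = 1 − 4.195006 = -3.195006
p = 0.353401 / -3.195006 = -0.1106

p = -0.1106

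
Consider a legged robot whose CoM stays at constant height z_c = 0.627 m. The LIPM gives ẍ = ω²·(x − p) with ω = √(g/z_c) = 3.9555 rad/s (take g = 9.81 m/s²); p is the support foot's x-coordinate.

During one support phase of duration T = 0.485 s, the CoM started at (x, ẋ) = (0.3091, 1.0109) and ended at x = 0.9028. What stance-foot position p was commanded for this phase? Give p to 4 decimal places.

p = 0.4131

ωT = 3.9555·0.485 = 1.918417; cosh(ωT) = 3.478506, sinh(ωT) = 3.331667
x(T) = p + (x₀−p)·cosh(ωT) + (ẋ₀/ω)·sinh(ωT) ⇒ p·(1 − cosh) = x(T) − x₀·cosh − (ẋ₀/ω)·sinh
numerator   = 0.9028 − (0.3091)·3.478506 − (1.0109/3.9555)·3.331667 = -1.023874
denominator = 1 − 3.478506 = -2.478506
p = -1.023874 / -2.478506 = 0.4131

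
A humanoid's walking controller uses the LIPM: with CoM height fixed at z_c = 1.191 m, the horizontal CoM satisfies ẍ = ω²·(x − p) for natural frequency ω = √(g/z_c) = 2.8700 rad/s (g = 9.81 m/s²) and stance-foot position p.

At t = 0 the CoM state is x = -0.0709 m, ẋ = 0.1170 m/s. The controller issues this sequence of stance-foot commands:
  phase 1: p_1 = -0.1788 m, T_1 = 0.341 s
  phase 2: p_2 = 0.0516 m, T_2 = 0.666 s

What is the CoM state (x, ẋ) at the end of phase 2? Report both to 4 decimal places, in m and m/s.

phase 1: p=-0.1788, T=0.341, ωT=0.978670, cosh=1.518363, sinh=1.142552; start (x,ẋ)=(-0.070900, 0.117000) → end (x,ẋ)=(0.031609, 0.531466)
phase 2: p=0.0516, T=0.666, ωT=1.911420, cosh=3.455278, sinh=3.307407; start (x,ẋ)=(0.031609, 0.531466) → end (x,ẋ)=(0.594991, 1.646605)

x = 0.5950, ẋ = 1.6466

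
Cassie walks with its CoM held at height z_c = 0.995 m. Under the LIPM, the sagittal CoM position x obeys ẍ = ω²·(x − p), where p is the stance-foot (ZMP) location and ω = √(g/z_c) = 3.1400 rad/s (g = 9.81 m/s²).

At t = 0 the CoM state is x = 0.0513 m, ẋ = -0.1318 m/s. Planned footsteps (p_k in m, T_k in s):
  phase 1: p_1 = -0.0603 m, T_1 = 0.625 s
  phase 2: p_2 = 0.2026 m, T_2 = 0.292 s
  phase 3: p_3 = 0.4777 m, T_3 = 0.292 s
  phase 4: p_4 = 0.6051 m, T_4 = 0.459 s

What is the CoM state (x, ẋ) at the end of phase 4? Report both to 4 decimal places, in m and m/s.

phase 1: p=-0.0603, T=0.625, ωT=1.962500, cosh=3.628802, sinh=3.488295; start (x,ẋ)=(0.051300, -0.131800) → end (x,ẋ)=(0.198255, 0.744106)
phase 2: p=0.2026, T=0.292, ωT=0.916880, cosh=1.450619, sinh=1.050855; start (x,ẋ)=(0.198255, 0.744106) → end (x,ẋ)=(0.445325, 1.065077)
phase 3: p=0.4777, T=0.292, ωT=0.916880, cosh=1.450619, sinh=1.050855; start (x,ẋ)=(0.445325, 1.065077) → end (x,ẋ)=(0.787182, 1.438192)
phase 4: p=0.6051, T=0.459, ωT=1.441260, cosh=2.231323, sinh=1.994694; start (x,ẋ)=(0.787182, 1.438192) → end (x,ẋ)=(1.924999, 4.349512)

x = 1.9250, ẋ = 4.3495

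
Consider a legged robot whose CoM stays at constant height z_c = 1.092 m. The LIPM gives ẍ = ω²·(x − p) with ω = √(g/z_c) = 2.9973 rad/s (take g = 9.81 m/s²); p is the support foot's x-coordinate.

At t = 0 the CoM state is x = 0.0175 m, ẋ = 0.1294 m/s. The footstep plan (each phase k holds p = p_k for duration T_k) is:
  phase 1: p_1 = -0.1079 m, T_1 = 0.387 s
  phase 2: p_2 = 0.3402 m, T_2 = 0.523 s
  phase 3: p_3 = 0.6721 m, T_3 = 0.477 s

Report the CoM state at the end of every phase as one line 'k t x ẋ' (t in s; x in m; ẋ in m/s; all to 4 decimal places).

1 0.3870 0.1738 0.7672
2 0.9100 0.5110 0.7759
3 1.3870 0.8261 0.7629

phase 1: p=-0.1079, T=0.387, ωT=1.159955, cosh=1.751645, sinh=1.438145; start (x,ẋ)=(0.017500, 0.129400) → end (x,ẋ)=(0.173844, 0.767206)
phase 2: p=0.3402, T=0.523, ωT=1.567588, cosh=2.501808, sinh=2.293260; start (x,ẋ)=(0.173844, 0.767206) → end (x,ẋ)=(0.511006, 0.775941)
phase 3: p=0.6721, T=0.477, ωT=1.429712, cosh=2.208437, sinh=1.969059; start (x,ẋ)=(0.511006, 0.775941) → end (x,ẋ)=(0.826083, 0.762860)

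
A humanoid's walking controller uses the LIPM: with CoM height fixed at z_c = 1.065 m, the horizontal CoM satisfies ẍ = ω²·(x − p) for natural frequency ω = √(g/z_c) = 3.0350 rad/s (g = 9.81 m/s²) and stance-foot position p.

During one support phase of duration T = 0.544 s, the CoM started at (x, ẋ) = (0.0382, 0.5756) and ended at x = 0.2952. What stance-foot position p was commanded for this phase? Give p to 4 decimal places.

p = 0.1669

ωT = 3.0350·0.544 = 1.651040; cosh(ωT) = 2.702124, sinh(ωT) = 2.510274
x(T) = p + (x₀−p)·cosh(ωT) + (ẋ₀/ω)·sinh(ωT) ⇒ p·(1 − cosh) = x(T) − x₀·cosh − (ẋ₀/ω)·sinh
numerator   = 0.2952 − (0.0382)·2.702124 − (0.5756/3.0350)·2.510274 = -0.284105
denominator = 1 − 2.702124 = -1.702124
p = -0.284105 / -1.702124 = 0.1669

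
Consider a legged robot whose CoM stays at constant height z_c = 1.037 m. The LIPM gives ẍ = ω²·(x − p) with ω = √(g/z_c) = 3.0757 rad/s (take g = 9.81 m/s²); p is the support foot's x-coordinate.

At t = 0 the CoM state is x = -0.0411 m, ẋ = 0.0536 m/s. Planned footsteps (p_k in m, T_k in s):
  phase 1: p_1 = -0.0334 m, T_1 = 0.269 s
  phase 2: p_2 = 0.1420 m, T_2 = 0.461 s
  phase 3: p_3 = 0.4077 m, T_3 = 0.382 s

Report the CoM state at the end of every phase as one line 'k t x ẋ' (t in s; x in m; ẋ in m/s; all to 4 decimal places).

1 0.2690 -0.0278 0.0511
2 0.7300 -0.1967 -0.9029
3 1.1120 -1.0941 -4.3237

phase 1: p=-0.0334, T=0.269, ωT=0.827363, cosh=1.362240, sinh=0.925040; start (x,ẋ)=(-0.041100, 0.053600) → end (x,ẋ)=(-0.027769, 0.051108)
phase 2: p=0.1420, T=0.461, ωT=1.417898, cosh=2.185327, sinh=1.943105; start (x,ẋ)=(-0.027769, 0.051108) → end (x,ẋ)=(-0.196712, -0.902918)
phase 3: p=0.4077, T=0.382, ωT=1.174917, cosh=1.773360, sinh=1.464515; start (x,ẋ)=(-0.196712, -0.902918) → end (x,ẋ)=(-1.094070, -4.323717)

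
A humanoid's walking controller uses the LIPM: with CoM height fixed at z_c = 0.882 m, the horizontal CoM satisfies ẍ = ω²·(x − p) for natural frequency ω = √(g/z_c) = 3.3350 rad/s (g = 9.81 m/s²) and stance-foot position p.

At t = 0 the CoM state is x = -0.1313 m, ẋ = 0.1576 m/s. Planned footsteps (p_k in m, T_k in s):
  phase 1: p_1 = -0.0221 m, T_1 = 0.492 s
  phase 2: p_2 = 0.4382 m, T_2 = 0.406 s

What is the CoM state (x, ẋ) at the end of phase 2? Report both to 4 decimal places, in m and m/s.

phase 1: p=-0.0221, T=0.492, ωT=1.640820, cosh=2.676610, sinh=2.482789; start (x,ẋ)=(-0.131300, 0.157600) → end (x,ẋ)=(-0.197058, -0.482353)
phase 2: p=0.4382, T=0.406, ωT=1.354010, cosh=2.065564, sinh=1.807361; start (x,ẋ)=(-0.197058, -0.482353) → end (x,ẋ)=(-1.135372, -4.825381)

x = -1.1354, ẋ = -4.8254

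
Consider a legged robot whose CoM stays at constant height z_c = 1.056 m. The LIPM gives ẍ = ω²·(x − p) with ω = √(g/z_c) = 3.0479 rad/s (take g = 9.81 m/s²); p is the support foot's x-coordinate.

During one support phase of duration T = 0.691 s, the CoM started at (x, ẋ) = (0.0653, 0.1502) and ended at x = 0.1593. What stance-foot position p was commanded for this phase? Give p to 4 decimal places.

ωT = 3.0479·0.691 = 2.106099; cosh(ωT) = 4.168919, sinh(ωT) = 4.047207
x(T) = p + (x₀−p)·cosh(ωT) + (ẋ₀/ω)·sinh(ωT) ⇒ p·(1 − cosh) = x(T) − x₀·cosh − (ẋ₀/ω)·sinh
numerator   = 0.1593 − (0.0653)·4.168919 − (0.1502/3.0479)·4.047207 = -0.312376
denominator = 1 − 4.168919 = -3.168919
p = -0.312376 / -3.168919 = 0.0986

p = 0.0986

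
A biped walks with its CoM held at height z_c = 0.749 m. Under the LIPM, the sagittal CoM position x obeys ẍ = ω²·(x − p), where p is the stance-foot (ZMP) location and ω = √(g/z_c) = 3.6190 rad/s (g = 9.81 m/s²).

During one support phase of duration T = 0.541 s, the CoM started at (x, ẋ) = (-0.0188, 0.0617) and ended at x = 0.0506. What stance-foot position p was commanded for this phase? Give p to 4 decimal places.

ωT = 3.6190·0.541 = 1.957879; cosh(ωT) = 3.612721, sinh(ωT) = 3.471564
x(T) = p + (x₀−p)·cosh(ωT) + (ẋ₀/ω)·sinh(ωT) ⇒ p·(1 − cosh) = x(T) − x₀·cosh − (ẋ₀/ω)·sinh
numerator   = 0.0506 − (-0.0188)·3.612721 − (0.0617/3.6190)·3.471564 = 0.059333
denominator = 1 − 3.612721 = -2.612721
p = 0.059333 / -2.612721 = -0.0227

p = -0.0227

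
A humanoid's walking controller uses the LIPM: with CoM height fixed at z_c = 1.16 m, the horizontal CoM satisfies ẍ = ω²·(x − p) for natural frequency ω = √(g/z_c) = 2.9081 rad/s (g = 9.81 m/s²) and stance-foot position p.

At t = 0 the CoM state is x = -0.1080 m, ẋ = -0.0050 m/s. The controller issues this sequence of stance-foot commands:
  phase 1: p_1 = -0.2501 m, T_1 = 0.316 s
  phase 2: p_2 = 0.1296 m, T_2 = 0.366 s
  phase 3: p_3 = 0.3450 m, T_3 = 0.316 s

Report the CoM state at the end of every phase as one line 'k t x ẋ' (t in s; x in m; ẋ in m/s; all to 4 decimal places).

1 0.3160 -0.0455 0.4282
2 0.6820 0.0337 0.0444
3 0.9980 -0.0912 -0.8895

phase 1: p=-0.2501, T=0.316, ωT=0.918960, cosh=1.452807, sinh=1.053874; start (x,ẋ)=(-0.108000, -0.005000) → end (x,ẋ)=(-0.045468, 0.428240)
phase 2: p=0.1296, T=0.366, ωT=1.064365, cosh=1.621972, sinh=1.277025; start (x,ẋ)=(-0.045468, 0.428240) → end (x,ẋ)=(0.033696, 0.044440)
phase 3: p=0.3450, T=0.316, ωT=0.918960, cosh=1.452807, sinh=1.053874; start (x,ẋ)=(0.033696, 0.044440) → end (x,ẋ)=(-0.091160, -0.889512)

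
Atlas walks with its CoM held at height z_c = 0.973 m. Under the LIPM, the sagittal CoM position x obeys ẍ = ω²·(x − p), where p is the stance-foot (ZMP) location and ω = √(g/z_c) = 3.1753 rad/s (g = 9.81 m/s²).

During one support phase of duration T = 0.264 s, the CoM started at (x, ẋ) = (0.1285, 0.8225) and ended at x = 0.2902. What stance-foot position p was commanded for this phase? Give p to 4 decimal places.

p = 0.3481

ωT = 3.1753·0.264 = 0.838279; cosh(ωT) = 1.372419, sinh(ωT) = 0.939965
x(T) = p + (x₀−p)·cosh(ωT) + (ẋ₀/ω)·sinh(ωT) ⇒ p·(1 − cosh) = x(T) − x₀·cosh − (ẋ₀/ω)·sinh
numerator   = 0.2902 − (0.1285)·1.372419 − (0.8225/3.1753)·0.939965 = -0.129636
denominator = 1 − 1.372419 = -0.372419
p = -0.129636 / -0.372419 = 0.3481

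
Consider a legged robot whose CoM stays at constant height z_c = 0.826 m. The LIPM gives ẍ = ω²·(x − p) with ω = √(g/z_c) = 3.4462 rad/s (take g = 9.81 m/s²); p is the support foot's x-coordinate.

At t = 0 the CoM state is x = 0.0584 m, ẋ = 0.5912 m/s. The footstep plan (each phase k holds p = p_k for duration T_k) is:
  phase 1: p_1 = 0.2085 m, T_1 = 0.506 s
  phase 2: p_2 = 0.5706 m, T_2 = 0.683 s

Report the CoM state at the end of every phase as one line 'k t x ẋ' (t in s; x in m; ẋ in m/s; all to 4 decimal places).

1 0.5060 0.2417 0.3083
2 1.1890 -0.7092 -4.2736

phase 1: p=0.2085, T=0.506, ωT=1.743777, cosh=2.946881, sinh=2.772023; start (x,ẋ)=(0.058400, 0.591200) → end (x,ẋ)=(0.241717, 0.308299)
phase 2: p=0.5706, T=0.683, ωT=2.353755, cosh=5.310012, sinh=5.215001; start (x,ẋ)=(0.241717, 0.308299) → end (x,ẋ)=(-0.709235, -4.273589)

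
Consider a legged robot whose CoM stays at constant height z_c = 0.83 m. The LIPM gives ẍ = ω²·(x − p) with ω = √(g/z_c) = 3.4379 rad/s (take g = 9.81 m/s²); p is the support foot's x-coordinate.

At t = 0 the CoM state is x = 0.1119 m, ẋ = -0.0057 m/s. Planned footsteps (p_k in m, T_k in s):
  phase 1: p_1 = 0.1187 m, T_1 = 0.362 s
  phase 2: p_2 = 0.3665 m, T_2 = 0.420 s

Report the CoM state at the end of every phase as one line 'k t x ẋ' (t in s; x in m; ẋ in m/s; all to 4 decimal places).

phase 1: p=0.1187, T=0.362, ωT=1.244520, cosh=1.879673, sinh=1.591594; start (x,ẋ)=(0.111900, -0.005700) → end (x,ẋ)=(0.103279, -0.047922)
phase 2: p=0.3665, T=0.420, ωT=1.443918, cosh=2.236633, sinh=2.000632; start (x,ẋ)=(0.103279, -0.047922) → end (x,ẋ)=(-0.250115, -1.917608)

1 0.3620 0.1033 -0.0479
2 0.7820 -0.2501 -1.9176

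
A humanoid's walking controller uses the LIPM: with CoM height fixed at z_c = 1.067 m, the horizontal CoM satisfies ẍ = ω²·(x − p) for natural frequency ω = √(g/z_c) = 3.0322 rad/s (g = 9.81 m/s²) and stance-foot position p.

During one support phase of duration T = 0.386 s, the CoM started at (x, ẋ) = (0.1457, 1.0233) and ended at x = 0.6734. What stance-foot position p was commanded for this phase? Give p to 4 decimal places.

ωT = 3.0322·0.386 = 1.170429; cosh(ωT) = 1.766805, sinh(ωT) = 1.456571
x(T) = p + (x₀−p)·cosh(ωT) + (ẋ₀/ω)·sinh(ωT) ⇒ p·(1 − cosh) = x(T) − x₀·cosh − (ẋ₀/ω)·sinh
numerator   = 0.6734 − (0.1457)·1.766805 − (1.0233/3.0322)·1.456571 = -0.075584
denominator = 1 − 1.766805 = -0.766805
p = -0.075584 / -0.766805 = 0.0986

p = 0.0986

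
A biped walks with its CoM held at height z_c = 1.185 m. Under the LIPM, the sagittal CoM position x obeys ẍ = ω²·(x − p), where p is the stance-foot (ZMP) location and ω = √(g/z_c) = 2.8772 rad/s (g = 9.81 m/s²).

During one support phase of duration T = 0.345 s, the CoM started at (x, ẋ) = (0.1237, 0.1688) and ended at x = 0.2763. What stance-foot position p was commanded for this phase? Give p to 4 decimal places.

ωT = 2.8772·0.345 = 0.992634; cosh(ωT) = 1.534466, sinh(ωT) = 1.163867
x(T) = p + (x₀−p)·cosh(ωT) + (ẋ₀/ω)·sinh(ωT) ⇒ p·(1 − cosh) = x(T) − x₀·cosh − (ẋ₀/ω)·sinh
numerator   = 0.2763 − (0.1237)·1.534466 − (0.1688/2.8772)·1.163867 = 0.018205
denominator = 1 − 1.534466 = -0.534466
p = 0.018205 / -0.534466 = -0.0341

p = -0.0341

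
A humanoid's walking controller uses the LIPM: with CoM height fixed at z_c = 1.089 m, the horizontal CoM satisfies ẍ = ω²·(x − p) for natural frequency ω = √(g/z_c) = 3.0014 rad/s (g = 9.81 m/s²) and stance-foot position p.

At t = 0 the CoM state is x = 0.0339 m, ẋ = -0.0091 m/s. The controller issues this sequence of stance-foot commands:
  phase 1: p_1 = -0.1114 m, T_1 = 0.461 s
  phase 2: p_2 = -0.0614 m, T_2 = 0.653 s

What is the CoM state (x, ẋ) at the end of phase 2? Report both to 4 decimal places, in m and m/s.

phase 1: p=-0.1114, T=0.461, ωT=1.383645, cosh=2.120041, sinh=1.869378; start (x,ẋ)=(0.033900, -0.009100) → end (x,ẋ)=(0.190974, 0.795950)
phase 2: p=-0.0614, T=0.653, ωT=1.959914, cosh=3.619794, sinh=3.478924; start (x,ẋ)=(0.190974, 0.795950) → end (x,ẋ)=(1.774728, 5.516374)

x = 1.7747, ẋ = 5.5164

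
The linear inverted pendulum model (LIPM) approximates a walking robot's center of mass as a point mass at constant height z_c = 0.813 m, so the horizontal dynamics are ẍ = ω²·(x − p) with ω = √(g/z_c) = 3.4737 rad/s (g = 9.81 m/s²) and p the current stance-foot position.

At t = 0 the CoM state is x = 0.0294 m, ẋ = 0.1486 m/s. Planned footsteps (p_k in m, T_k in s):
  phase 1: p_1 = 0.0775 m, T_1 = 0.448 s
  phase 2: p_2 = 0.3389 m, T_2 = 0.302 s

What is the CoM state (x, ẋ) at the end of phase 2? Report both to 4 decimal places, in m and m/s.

phase 1: p=0.0775, T=0.448, ωT=1.556218, cosh=2.475894, sinh=2.264962; start (x,ẋ)=(0.029400, 0.148600) → end (x,ẋ)=(0.055301, -0.010523)
phase 2: p=0.3389, T=0.302, ωT=1.049057, cosh=1.602613, sinh=1.252346; start (x,ẋ)=(0.055301, -0.010523) → end (x,ẋ)=(-0.119393, -1.250596)

x = -0.1194, ẋ = -1.2506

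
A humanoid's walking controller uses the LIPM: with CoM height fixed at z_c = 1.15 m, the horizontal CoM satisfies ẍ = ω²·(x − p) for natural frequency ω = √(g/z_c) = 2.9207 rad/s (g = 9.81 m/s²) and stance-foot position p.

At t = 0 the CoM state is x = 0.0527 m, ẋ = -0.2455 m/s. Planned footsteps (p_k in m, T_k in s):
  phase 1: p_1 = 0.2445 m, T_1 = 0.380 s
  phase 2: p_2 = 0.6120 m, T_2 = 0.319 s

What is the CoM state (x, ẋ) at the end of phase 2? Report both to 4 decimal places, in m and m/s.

phase 1: p=0.2445, T=0.380, ωT=1.109866, cosh=1.681777, sinh=1.352174; start (x,ẋ)=(0.052700, -0.245500) → end (x,ẋ)=(-0.191722, -1.170351)
phase 2: p=0.6120, T=0.319, ωT=0.931703, cosh=1.466356, sinh=1.072474; start (x,ẋ)=(-0.191722, -1.170351) → end (x,ẋ)=(-0.996293, -4.233710)

x = -0.9963, ẋ = -4.2337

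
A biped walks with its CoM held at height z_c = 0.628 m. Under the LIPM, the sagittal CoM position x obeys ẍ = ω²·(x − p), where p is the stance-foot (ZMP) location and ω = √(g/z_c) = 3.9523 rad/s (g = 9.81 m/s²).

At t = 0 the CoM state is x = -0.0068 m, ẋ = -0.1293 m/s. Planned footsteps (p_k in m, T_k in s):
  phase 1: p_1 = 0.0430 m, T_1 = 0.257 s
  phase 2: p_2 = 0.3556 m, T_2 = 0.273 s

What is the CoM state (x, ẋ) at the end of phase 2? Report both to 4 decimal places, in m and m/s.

x = -0.4935, ẋ = -2.9276

phase 1: p=0.0430, T=0.257, ωT=1.015741, cosh=1.561772, sinh=1.199638; start (x,ẋ)=(-0.006800, -0.129300) → end (x,ẋ)=(-0.074023, -0.438055)
phase 2: p=0.3556, T=0.273, ωT=1.078978, cosh=1.640807, sinh=1.300864; start (x,ẋ)=(-0.074023, -0.438055) → end (x,ẋ)=(-0.493510, -2.927628)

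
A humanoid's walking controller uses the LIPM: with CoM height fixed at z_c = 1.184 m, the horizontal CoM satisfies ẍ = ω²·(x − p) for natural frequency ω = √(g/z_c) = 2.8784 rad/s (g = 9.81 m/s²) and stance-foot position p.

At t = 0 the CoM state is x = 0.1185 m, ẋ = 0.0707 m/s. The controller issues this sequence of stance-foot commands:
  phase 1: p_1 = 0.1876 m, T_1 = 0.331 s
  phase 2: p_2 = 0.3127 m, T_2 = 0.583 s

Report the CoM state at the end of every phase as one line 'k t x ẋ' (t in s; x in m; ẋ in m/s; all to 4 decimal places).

phase 1: p=0.1876, T=0.331, ωT=0.952750, cosh=1.489255, sinh=1.103576; start (x,ẋ)=(0.118500, 0.070700) → end (x,ẋ)=(0.111799, -0.114208)
phase 2: p=0.3127, T=0.583, ωT=1.678107, cosh=2.771068, sinh=2.584341; start (x,ẋ)=(0.111799, -0.114208) → end (x,ẋ)=(-0.346552, -1.810936)

1 0.3310 0.1118 -0.1142
2 0.9140 -0.3466 -1.8109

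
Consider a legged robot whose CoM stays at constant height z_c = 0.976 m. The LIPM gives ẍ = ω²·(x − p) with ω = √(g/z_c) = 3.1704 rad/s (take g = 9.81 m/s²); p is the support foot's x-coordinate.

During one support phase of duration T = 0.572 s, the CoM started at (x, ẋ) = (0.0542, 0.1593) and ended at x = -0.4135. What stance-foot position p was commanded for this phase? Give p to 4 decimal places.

ωT = 3.1704·0.572 = 1.813469; cosh(ωT) = 3.147384, sinh(ωT) = 2.984296
x(T) = p + (x₀−p)·cosh(ωT) + (ẋ₀/ω)·sinh(ωT) ⇒ p·(1 − cosh) = x(T) − x₀·cosh − (ẋ₀/ω)·sinh
numerator   = -0.4135 − (0.0542)·3.147384 − (0.1593/3.1704)·2.984296 = -0.734037
denominator = 1 − 3.147384 = -2.147384
p = -0.734037 / -2.147384 = 0.3418

p = 0.3418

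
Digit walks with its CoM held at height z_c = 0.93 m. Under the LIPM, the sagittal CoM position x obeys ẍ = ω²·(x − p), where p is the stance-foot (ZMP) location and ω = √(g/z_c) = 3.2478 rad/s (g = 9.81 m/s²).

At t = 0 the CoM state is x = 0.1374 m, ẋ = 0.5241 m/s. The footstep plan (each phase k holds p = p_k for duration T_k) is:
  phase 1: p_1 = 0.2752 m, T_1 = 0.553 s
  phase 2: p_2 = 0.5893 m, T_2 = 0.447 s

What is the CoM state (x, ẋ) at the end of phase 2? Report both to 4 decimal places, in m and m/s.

phase 1: p=0.2752, T=0.553, ωT=1.796033, cosh=3.095827, sinh=2.929871; start (x,ẋ)=(0.137400, 0.524100) → end (x,ẋ)=(0.321391, 0.311268)
phase 2: p=0.5893, T=0.447, ωT=1.451767, cosh=2.252404, sinh=2.018248; start (x,ẋ)=(0.321391, 0.311268) → end (x,ẋ)=(0.179288, -1.055008)

x = 0.1793, ẋ = -1.0550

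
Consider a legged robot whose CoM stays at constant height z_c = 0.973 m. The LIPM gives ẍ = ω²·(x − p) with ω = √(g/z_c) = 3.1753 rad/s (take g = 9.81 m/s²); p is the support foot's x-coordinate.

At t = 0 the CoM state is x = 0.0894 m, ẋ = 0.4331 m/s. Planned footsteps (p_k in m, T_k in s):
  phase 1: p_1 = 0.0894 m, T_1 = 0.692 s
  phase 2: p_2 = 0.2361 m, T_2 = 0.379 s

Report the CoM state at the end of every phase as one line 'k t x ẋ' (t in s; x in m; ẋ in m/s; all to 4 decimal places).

phase 1: p=0.0894, T=0.692, ωT=2.197308, cosh=4.555925, sinh=4.444823; start (x,ẋ)=(0.089400, 0.433100) → end (x,ẋ)=(0.695659, 1.973171)
phase 2: p=0.2361, T=0.379, ωT=1.203439, cosh=1.815857, sinh=1.515697; start (x,ẋ)=(0.695659, 1.973171) → end (x,ẋ)=(2.012465, 5.794755)

1 0.6920 0.6957 1.9732
2 1.0710 2.0125 5.7948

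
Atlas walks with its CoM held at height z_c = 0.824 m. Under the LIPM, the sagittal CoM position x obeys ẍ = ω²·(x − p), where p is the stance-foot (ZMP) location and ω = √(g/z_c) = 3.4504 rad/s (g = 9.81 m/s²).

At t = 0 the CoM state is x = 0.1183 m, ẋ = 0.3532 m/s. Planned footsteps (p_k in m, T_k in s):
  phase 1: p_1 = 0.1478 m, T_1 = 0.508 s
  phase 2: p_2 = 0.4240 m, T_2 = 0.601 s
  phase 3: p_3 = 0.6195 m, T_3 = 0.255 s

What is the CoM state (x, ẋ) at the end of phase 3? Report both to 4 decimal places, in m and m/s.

x = 1.7188, ẋ = 4.1266

phase 1: p=0.1478, T=0.508, ωT=1.752803, cosh=2.972022, sinh=2.798735; start (x,ẋ)=(0.118300, 0.353200) → end (x,ẋ)=(0.346618, 0.764844)
phase 2: p=0.4240, T=0.601, ωT=2.073690, cosh=4.039922, sinh=3.914201; start (x,ẋ)=(0.346618, 0.764844) → end (x,ẋ)=(0.979035, 2.044818)
phase 3: p=0.6195, T=0.255, ωT=0.879852, cosh=1.412694, sinh=0.997849; start (x,ẋ)=(0.979035, 2.044818) → end (x,ẋ)=(1.718771, 4.126574)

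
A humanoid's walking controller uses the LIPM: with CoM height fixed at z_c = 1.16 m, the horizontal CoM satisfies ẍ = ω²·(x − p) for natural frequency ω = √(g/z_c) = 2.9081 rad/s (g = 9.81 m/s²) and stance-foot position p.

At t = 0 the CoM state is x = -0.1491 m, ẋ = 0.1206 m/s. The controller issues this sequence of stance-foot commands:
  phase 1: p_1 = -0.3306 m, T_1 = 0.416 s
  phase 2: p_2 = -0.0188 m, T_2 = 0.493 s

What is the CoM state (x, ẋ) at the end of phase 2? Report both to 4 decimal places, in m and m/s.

phase 1: p=-0.3306, T=0.416, ωT=1.209770, cosh=1.825489, sinh=1.527223; start (x,ẋ)=(-0.149100, 0.120600) → end (x,ẋ)=(0.064061, 1.026253)
phase 2: p=-0.0188, T=0.493, ωT=1.433693, cosh=2.216294, sinh=1.977867; start (x,ẋ)=(0.064061, 1.026253) → end (x,ẋ)=(0.862823, 2.751080)

x = 0.8628, ẋ = 2.7511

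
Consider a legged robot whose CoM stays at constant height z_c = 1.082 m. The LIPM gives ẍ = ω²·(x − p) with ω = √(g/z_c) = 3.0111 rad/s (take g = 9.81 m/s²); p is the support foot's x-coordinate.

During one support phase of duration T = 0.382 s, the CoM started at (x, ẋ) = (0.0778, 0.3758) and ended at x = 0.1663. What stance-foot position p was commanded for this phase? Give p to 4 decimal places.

ωT = 3.0111·0.382 = 1.150240; cosh(ωT) = 1.737756, sinh(ωT) = 1.421195
x(T) = p + (x₀−p)·cosh(ωT) + (ẋ₀/ω)·sinh(ωT) ⇒ p·(1 − cosh) = x(T) − x₀·cosh − (ẋ₀/ω)·sinh
numerator   = 0.1663 − (0.0778)·1.737756 − (0.3758/3.0111)·1.421195 = -0.146270
denominator = 1 − 1.737756 = -0.737756
p = -0.146270 / -0.737756 = 0.1983

p = 0.1983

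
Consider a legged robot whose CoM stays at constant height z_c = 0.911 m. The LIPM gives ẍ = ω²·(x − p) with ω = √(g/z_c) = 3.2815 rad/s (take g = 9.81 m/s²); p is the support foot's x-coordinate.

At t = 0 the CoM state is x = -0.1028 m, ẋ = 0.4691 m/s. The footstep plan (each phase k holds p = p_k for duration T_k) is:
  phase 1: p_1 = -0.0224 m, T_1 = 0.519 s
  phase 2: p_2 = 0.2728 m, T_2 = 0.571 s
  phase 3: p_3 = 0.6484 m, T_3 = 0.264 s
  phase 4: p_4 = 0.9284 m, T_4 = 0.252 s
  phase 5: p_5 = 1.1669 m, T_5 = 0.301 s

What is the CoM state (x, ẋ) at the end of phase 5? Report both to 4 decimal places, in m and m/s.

x = -0.5414, ẋ = -5.0688

phase 1: p=-0.0224, T=0.519, ωT=1.703099, cosh=2.836527, sinh=2.654408; start (x,ẋ)=(-0.102800, 0.469100) → end (x,ẋ)=(0.128999, 0.630295)
phase 2: p=0.2728, T=0.571, ωT=1.873736, cosh=3.333067, sinh=3.179518; start (x,ẋ)=(0.128999, 0.630295) → end (x,ẋ)=(0.404207, 0.600452)
phase 3: p=0.6484, T=0.264, ωT=0.866316, cosh=1.399316, sinh=0.978818; start (x,ẋ)=(0.404207, 0.600452) → end (x,ẋ)=(0.485803, 0.055878)
phase 4: p=0.9284, T=0.252, ωT=0.826938, cosh=1.361847, sinh=0.924460; start (x,ẋ)=(0.485803, 0.055878) → end (x,ẋ)=(0.341392, -1.266574)
phase 5: p=1.1669, T=0.301, ωT=0.987731, cosh=1.528778, sinh=1.156358; start (x,ẋ)=(0.341392, -1.266574) → end (x,ẋ)=(-0.541443, -5.068774)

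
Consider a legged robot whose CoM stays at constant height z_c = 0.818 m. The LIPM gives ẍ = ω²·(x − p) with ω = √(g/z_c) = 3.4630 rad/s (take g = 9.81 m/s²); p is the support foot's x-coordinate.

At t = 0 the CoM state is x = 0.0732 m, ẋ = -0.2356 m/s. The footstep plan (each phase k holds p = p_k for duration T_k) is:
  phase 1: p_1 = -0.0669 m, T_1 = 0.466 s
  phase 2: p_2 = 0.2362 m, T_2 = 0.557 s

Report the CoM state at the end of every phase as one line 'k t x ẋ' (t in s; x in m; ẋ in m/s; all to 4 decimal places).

phase 1: p=-0.0669, T=0.466, ωT=1.613758, cosh=2.610393, sinh=2.411255; start (x,ẋ)=(0.073200, -0.235600) → end (x,ẋ)=(0.134770, 0.554851)
phase 2: p=0.2362, T=0.557, ωT=1.928891, cosh=3.513592, sinh=3.368282; start (x,ẋ)=(0.134770, 0.554851) → end (x,ẋ)=(0.419491, 0.766403)

1 0.4660 0.1348 0.5549
2 1.0230 0.4195 0.7664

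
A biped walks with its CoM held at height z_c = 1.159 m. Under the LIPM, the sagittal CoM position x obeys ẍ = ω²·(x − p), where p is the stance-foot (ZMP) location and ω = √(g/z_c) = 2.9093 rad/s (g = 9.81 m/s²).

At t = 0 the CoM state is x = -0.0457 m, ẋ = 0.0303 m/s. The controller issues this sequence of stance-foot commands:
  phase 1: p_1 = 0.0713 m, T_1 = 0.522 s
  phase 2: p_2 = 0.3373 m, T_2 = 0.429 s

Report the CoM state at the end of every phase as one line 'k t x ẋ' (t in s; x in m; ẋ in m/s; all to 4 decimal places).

1 0.5220 -0.1860 -0.6674
2 0.9510 -1.0159 -3.6915

phase 1: p=0.0713, T=0.522, ωT=1.518655, cosh=2.392542, sinh=2.173536; start (x,ẋ)=(-0.045700, 0.030300) → end (x,ẋ)=(-0.185990, -0.667352)
phase 2: p=0.3373, T=0.429, ωT=1.248090, cosh=1.885367, sinh=1.598315; start (x,ẋ)=(-0.185990, -0.667352) → end (x,ẋ)=(-1.015925, -3.691491)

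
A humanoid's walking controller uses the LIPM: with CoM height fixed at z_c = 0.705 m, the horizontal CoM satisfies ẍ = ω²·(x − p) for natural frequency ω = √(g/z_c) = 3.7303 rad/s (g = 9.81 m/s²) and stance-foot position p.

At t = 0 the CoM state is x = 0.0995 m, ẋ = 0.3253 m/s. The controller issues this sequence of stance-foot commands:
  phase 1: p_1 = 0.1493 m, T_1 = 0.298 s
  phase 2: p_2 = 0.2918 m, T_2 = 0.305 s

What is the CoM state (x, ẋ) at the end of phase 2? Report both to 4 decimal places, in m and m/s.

x = 0.2168, ẋ = -0.0555

phase 1: p=0.1493, T=0.298, ωT=1.111629, cosh=1.684165, sinh=1.355142; start (x,ẋ)=(0.099500, 0.325300) → end (x,ẋ)=(0.183603, 0.296115)
phase 2: p=0.2918, T=0.305, ωT=1.137741, cosh=1.720128, sinh=1.399586; start (x,ẋ)=(0.183603, 0.296115) → end (x,ẋ)=(0.216789, -0.055524)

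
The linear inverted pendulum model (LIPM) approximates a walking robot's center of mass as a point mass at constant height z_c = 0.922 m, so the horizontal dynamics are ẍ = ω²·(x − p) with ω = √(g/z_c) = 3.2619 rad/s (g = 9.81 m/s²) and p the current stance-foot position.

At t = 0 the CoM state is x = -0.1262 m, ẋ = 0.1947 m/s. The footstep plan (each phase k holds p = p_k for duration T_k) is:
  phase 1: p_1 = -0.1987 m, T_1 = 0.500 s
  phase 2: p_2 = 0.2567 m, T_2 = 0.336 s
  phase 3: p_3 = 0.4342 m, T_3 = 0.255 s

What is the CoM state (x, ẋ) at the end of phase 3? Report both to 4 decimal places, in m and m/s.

phase 1: p=-0.1987, T=0.500, ωT=1.630950, cosh=2.652235, sinh=2.456491; start (x,ẋ)=(-0.126200, 0.194700) → end (x,ẋ)=(0.140213, 1.097320)
phase 2: p=0.2567, T=0.336, ωT=1.095998, cosh=1.663187, sinh=1.328981; start (x,ẋ)=(0.140213, 1.097320) → end (x,ẋ)=(0.510036, 1.320076)
phase 3: p=0.4342, T=0.255, ωT=0.831784, cosh=1.366343, sinh=0.931071; start (x,ẋ)=(0.510036, 1.320076) → end (x,ẋ)=(0.914619, 2.033997)

x = 0.9146, ẋ = 2.0340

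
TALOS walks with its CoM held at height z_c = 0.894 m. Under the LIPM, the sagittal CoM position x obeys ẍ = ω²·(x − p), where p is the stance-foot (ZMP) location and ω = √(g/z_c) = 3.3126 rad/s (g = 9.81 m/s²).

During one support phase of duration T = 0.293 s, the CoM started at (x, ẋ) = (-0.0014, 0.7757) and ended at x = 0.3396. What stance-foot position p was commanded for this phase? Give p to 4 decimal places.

p = -0.1513

ωT = 3.3126·0.293 = 0.970592; cosh(ωT) = 1.509182, sinh(ωT) = 1.130324
x(T) = p + (x₀−p)·cosh(ωT) + (ẋ₀/ω)·sinh(ωT) ⇒ p·(1 − cosh) = x(T) − x₀·cosh − (ẋ₀/ω)·sinh
numerator   = 0.3396 − (-0.0014)·1.509182 − (0.7757/3.3126)·1.130324 = 0.077029
denominator = 1 − 1.509182 = -0.509182
p = 0.077029 / -0.509182 = -0.1513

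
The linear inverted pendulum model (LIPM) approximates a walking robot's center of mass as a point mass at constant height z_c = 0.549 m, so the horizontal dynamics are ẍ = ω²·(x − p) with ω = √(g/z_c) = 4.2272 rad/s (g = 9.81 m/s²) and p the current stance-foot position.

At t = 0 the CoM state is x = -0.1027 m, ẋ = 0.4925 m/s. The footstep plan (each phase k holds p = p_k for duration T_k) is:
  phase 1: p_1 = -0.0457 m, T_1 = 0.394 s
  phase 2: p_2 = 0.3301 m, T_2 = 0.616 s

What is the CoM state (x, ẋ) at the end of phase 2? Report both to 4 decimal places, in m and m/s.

x = -0.0980, ẋ = -1.6817

phase 1: p=-0.0457, T=0.394, ωT=1.665517, cosh=2.738749, sinh=2.549656; start (x,ẋ)=(-0.102700, 0.492500) → end (x,ẋ)=(0.095245, 0.734493)
phase 2: p=0.3301, T=0.616, ωT=2.603955, cosh=6.795538, sinh=6.721557; start (x,ẋ)=(0.095245, 0.734493) → end (x,ẋ)=(-0.097967, -1.681742)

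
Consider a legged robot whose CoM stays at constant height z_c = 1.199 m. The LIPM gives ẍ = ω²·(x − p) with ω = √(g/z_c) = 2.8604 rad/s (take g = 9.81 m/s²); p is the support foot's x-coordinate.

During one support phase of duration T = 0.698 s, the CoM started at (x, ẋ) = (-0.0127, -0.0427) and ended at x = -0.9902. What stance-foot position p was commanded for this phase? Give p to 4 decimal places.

ωT = 2.8604·0.698 = 1.996559; cosh(ωT) = 3.749739, sinh(ωT) = 3.613937
x(T) = p + (x₀−p)·cosh(ωT) + (ẋ₀/ω)·sinh(ωT) ⇒ p·(1 − cosh) = x(T) − x₀·cosh − (ẋ₀/ω)·sinh
numerator   = -0.9902 − (-0.0127)·3.749739 − (-0.0427/2.8604)·3.613937 = -0.888630
denominator = 1 − 3.749739 = -2.749739
p = -0.888630 / -2.749739 = 0.3232

p = 0.3232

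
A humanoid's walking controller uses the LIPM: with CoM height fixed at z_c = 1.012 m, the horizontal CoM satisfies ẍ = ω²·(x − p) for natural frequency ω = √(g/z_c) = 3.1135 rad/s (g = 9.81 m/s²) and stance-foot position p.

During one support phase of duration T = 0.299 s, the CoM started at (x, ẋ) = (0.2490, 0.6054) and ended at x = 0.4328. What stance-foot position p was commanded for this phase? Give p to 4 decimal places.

p = 0.3017

ωT = 3.1135·0.299 = 0.930937; cosh(ωT) = 1.465534, sinh(ωT) = 1.071350
x(T) = p + (x₀−p)·cosh(ωT) + (ẋ₀/ω)·sinh(ωT) ⇒ p·(1 − cosh) = x(T) − x₀·cosh − (ẋ₀/ω)·sinh
numerator   = 0.4328 − (0.2490)·1.465534 − (0.6054/3.1135)·1.071350 = -0.140435
denominator = 1 − 1.465534 = -0.465534
p = -0.140435 / -0.465534 = 0.3017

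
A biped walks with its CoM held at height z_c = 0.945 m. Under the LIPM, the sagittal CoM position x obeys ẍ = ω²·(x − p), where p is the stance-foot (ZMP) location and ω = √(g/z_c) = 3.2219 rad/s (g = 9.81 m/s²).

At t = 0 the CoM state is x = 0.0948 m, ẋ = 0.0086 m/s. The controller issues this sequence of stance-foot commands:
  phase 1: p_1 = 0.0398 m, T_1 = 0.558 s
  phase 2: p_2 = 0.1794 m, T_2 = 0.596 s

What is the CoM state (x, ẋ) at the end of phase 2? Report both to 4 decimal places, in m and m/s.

x = 0.8811, ẋ = 2.3227

phase 1: p=0.0398, T=0.558, ωT=1.797820, cosh=3.101067, sinh=2.935408; start (x,ẋ)=(0.094800, 0.008600) → end (x,ẋ)=(0.218194, 0.546837)
phase 2: p=0.1794, T=0.596, ωT=1.920252, cosh=3.484625, sinh=3.338055; start (x,ẋ)=(0.218194, 0.546837) → end (x,ẋ)=(0.881134, 2.322745)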